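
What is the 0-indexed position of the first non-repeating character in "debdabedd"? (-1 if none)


Input: debdabedd
Character frequencies:
  'a': 1
  'b': 2
  'd': 4
  'e': 2
Scanning left to right for freq == 1:
  Position 0 ('d'): freq=4, skip
  Position 1 ('e'): freq=2, skip
  Position 2 ('b'): freq=2, skip
  Position 3 ('d'): freq=4, skip
  Position 4 ('a'): unique! => answer = 4

4


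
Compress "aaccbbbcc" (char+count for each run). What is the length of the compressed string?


Input: aaccbbbcc
Runs:
  'a' x 2 => "a2"
  'c' x 2 => "c2"
  'b' x 3 => "b3"
  'c' x 2 => "c2"
Compressed: "a2c2b3c2"
Compressed length: 8

8


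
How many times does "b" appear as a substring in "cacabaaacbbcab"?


Searching for "b" in "cacabaaacbbcab"
Scanning each position:
  Position 0: "c" => no
  Position 1: "a" => no
  Position 2: "c" => no
  Position 3: "a" => no
  Position 4: "b" => MATCH
  Position 5: "a" => no
  Position 6: "a" => no
  Position 7: "a" => no
  Position 8: "c" => no
  Position 9: "b" => MATCH
  Position 10: "b" => MATCH
  Position 11: "c" => no
  Position 12: "a" => no
  Position 13: "b" => MATCH
Total occurrences: 4

4


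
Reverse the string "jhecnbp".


Input: jhecnbp
Reading characters right to left:
  Position 6: 'p'
  Position 5: 'b'
  Position 4: 'n'
  Position 3: 'c'
  Position 2: 'e'
  Position 1: 'h'
  Position 0: 'j'
Reversed: pbncehj

pbncehj


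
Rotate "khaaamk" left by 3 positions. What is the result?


Input: "khaaamk", rotate left by 3
First 3 characters: "kha"
Remaining characters: "aamk"
Concatenate remaining + first: "aamk" + "kha" = "aamkkha"

aamkkha


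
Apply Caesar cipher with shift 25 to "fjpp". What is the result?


Caesar cipher: shift "fjpp" by 25
  'f' (pos 5) + 25 = pos 4 = 'e'
  'j' (pos 9) + 25 = pos 8 = 'i'
  'p' (pos 15) + 25 = pos 14 = 'o'
  'p' (pos 15) + 25 = pos 14 = 'o'
Result: eioo

eioo


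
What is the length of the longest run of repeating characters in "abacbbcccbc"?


Input: "abacbbcccbc"
Scanning for longest run:
  Position 1 ('b'): new char, reset run to 1
  Position 2 ('a'): new char, reset run to 1
  Position 3 ('c'): new char, reset run to 1
  Position 4 ('b'): new char, reset run to 1
  Position 5 ('b'): continues run of 'b', length=2
  Position 6 ('c'): new char, reset run to 1
  Position 7 ('c'): continues run of 'c', length=2
  Position 8 ('c'): continues run of 'c', length=3
  Position 9 ('b'): new char, reset run to 1
  Position 10 ('c'): new char, reset run to 1
Longest run: 'c' with length 3

3


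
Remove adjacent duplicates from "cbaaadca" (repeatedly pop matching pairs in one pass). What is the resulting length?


Input: cbaaadca
Stack-based adjacent duplicate removal:
  Read 'c': push. Stack: c
  Read 'b': push. Stack: cb
  Read 'a': push. Stack: cba
  Read 'a': matches stack top 'a' => pop. Stack: cb
  Read 'a': push. Stack: cba
  Read 'd': push. Stack: cbad
  Read 'c': push. Stack: cbadc
  Read 'a': push. Stack: cbadca
Final stack: "cbadca" (length 6)

6


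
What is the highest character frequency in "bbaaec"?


Input: bbaaec
Character counts:
  'a': 2
  'b': 2
  'c': 1
  'e': 1
Maximum frequency: 2

2


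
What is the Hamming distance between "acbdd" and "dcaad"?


Comparing "acbdd" and "dcaad" position by position:
  Position 0: 'a' vs 'd' => differ
  Position 1: 'c' vs 'c' => same
  Position 2: 'b' vs 'a' => differ
  Position 3: 'd' vs 'a' => differ
  Position 4: 'd' vs 'd' => same
Total differences (Hamming distance): 3

3


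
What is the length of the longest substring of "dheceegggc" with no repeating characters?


Input: "dheceegggc"
Sliding window (track last position of each char):
  Position 0 ('d'): window [0,0] length 1 -- new best
  Position 1 ('h'): window [0,1] length 2 -- new best
  Position 2 ('e'): window [0,2] length 3 -- new best
  Position 3 ('c'): window [0,3] length 4 -- new best
  Position 4 ('e'): repeat (last at 2), move window start to 3
  Position 4 ('e'): window [3,4] length 2
  Position 5 ('e'): repeat (last at 4), move window start to 5
  Position 5 ('e'): window [5,5] length 1
  Position 6 ('g'): window [5,6] length 2
  Position 7 ('g'): repeat (last at 6), move window start to 7
  Position 7 ('g'): window [7,7] length 1
  Position 8 ('g'): repeat (last at 7), move window start to 8
  Position 8 ('g'): window [8,8] length 1
  Position 9 ('c'): window [8,9] length 2
Longest substring with no repeats: "dhec" with length 4

4


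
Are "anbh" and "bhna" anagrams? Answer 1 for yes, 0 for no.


Strings: "anbh", "bhna"
Sorted first:  abhn
Sorted second: abhn
Sorted forms match => anagrams

1


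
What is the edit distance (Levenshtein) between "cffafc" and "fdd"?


Computing edit distance: "cffafc" -> "fdd"
DP table:
           f    d    d
      0    1    2    3
  c   1    1    2    3
  f   2    1    2    3
  f   3    2    2    3
  a   4    3    3    3
  f   5    4    4    4
  c   6    5    5    5
Edit distance = dp[6][3] = 5

5


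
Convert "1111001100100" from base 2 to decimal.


Input: "1111001100100" in base 2
Positional expansion:
  Digit '1' (value 1) x 2^12 = 4096
  Digit '1' (value 1) x 2^11 = 2048
  Digit '1' (value 1) x 2^10 = 1024
  Digit '1' (value 1) x 2^9 = 512
  Digit '0' (value 0) x 2^8 = 0
  Digit '0' (value 0) x 2^7 = 0
  Digit '1' (value 1) x 2^6 = 64
  Digit '1' (value 1) x 2^5 = 32
  Digit '0' (value 0) x 2^4 = 0
  Digit '0' (value 0) x 2^3 = 0
  Digit '1' (value 1) x 2^2 = 4
  Digit '0' (value 0) x 2^1 = 0
  Digit '0' (value 0) x 2^0 = 0
Sum = 7780

7780


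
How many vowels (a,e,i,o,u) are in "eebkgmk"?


Input: eebkgmk
Checking each character:
  'e' at position 0: vowel (running total: 1)
  'e' at position 1: vowel (running total: 2)
  'b' at position 2: consonant
  'k' at position 3: consonant
  'g' at position 4: consonant
  'm' at position 5: consonant
  'k' at position 6: consonant
Total vowels: 2

2


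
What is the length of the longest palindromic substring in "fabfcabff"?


Input: "fabfcabff"
Checking substrings for palindromes:
  [7:9] "ff" (len 2) => palindrome
Longest palindromic substring: "ff" with length 2

2


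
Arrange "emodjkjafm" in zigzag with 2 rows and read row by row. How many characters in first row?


Zigzag "emodjkjafm" into 2 rows:
Placing characters:
  'e' => row 0
  'm' => row 1
  'o' => row 0
  'd' => row 1
  'j' => row 0
  'k' => row 1
  'j' => row 0
  'a' => row 1
  'f' => row 0
  'm' => row 1
Rows:
  Row 0: "eojjf"
  Row 1: "mdkam"
First row length: 5

5


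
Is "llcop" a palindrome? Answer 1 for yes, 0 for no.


Input: llcop
Reversed: pocll
  Compare pos 0 ('l') with pos 4 ('p'): MISMATCH
  Compare pos 1 ('l') with pos 3 ('o'): MISMATCH
Result: not a palindrome

0


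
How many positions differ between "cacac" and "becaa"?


Comparing "cacac" and "becaa" position by position:
  Position 0: 'c' vs 'b' => DIFFER
  Position 1: 'a' vs 'e' => DIFFER
  Position 2: 'c' vs 'c' => same
  Position 3: 'a' vs 'a' => same
  Position 4: 'c' vs 'a' => DIFFER
Positions that differ: 3

3


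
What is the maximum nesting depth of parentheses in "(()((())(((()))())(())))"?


Input: "(()((())(((()))())(())))"
Tracking depth:
  Position 0 '(': depth becomes 1
  Position 1 '(': depth becomes 2
  Position 2 ')': depth becomes 1
  Position 3 '(': depth becomes 2
  Position 4 '(': depth becomes 3
  Position 5 '(': depth becomes 4
  Position 6 ')': depth becomes 3
  Position 7 ')': depth becomes 2
  Position 8 '(': depth becomes 3
  Position 9 '(': depth becomes 4
  Position 10 '(': depth becomes 5
  Position 11 '(': depth becomes 6
  Position 12 ')': depth becomes 5
  Position 13 ')': depth becomes 4
  Position 14 ')': depth becomes 3
  Position 15 '(': depth becomes 4
  Position 16 ')': depth becomes 3
  Position 17 ')': depth becomes 2
  Position 18 '(': depth becomes 3
  Position 19 '(': depth becomes 4
  Position 20 ')': depth becomes 3
  Position 21 ')': depth becomes 2
  Position 22 ')': depth becomes 1
  Position 23 ')': depth becomes 0
Maximum depth reached: 6

6


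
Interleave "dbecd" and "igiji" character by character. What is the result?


Interleaving "dbecd" and "igiji":
  Position 0: 'd' from first, 'i' from second => "di"
  Position 1: 'b' from first, 'g' from second => "bg"
  Position 2: 'e' from first, 'i' from second => "ei"
  Position 3: 'c' from first, 'j' from second => "cj"
  Position 4: 'd' from first, 'i' from second => "di"
Result: dibgeicjdi

dibgeicjdi


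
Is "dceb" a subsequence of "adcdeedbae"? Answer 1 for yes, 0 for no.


Check if "dceb" is a subsequence of "adcdeedbae"
Greedy scan:
  Position 0 ('a'): no match needed
  Position 1 ('d'): matches sub[0] = 'd'
  Position 2 ('c'): matches sub[1] = 'c'
  Position 3 ('d'): no match needed
  Position 4 ('e'): matches sub[2] = 'e'
  Position 5 ('e'): no match needed
  Position 6 ('d'): no match needed
  Position 7 ('b'): matches sub[3] = 'b'
  Position 8 ('a'): no match needed
  Position 9 ('e'): no match needed
All 4 characters matched => is a subsequence

1


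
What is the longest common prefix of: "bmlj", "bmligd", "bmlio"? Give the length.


Words: bmlj, bmligd, bmlio
  Position 0: all 'b' => match
  Position 1: all 'm' => match
  Position 2: all 'l' => match
  Position 3: ('j', 'i', 'i') => mismatch, stop
LCP = "bml" (length 3)

3


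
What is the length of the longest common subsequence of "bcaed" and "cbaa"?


LCS of "bcaed" and "cbaa"
DP table:
           c    b    a    a
      0    0    0    0    0
  b   0    0    1    1    1
  c   0    1    1    1    1
  a   0    1    1    2    2
  e   0    1    1    2    2
  d   0    1    1    2    2
LCS length = dp[5][4] = 2

2


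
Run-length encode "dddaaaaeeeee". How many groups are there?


Input: dddaaaaeeeee
Scanning for consecutive runs:
  Group 1: 'd' x 3 (positions 0-2)
  Group 2: 'a' x 4 (positions 3-6)
  Group 3: 'e' x 5 (positions 7-11)
Total groups: 3

3


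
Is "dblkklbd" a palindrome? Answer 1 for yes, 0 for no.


Input: dblkklbd
Reversed: dblkklbd
  Compare pos 0 ('d') with pos 7 ('d'): match
  Compare pos 1 ('b') with pos 6 ('b'): match
  Compare pos 2 ('l') with pos 5 ('l'): match
  Compare pos 3 ('k') with pos 4 ('k'): match
Result: palindrome

1


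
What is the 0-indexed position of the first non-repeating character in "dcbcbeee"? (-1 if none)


Input: dcbcbeee
Character frequencies:
  'b': 2
  'c': 2
  'd': 1
  'e': 3
Scanning left to right for freq == 1:
  Position 0 ('d'): unique! => answer = 0

0


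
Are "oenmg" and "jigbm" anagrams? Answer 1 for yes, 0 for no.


Strings: "oenmg", "jigbm"
Sorted first:  egmno
Sorted second: bgijm
Differ at position 0: 'e' vs 'b' => not anagrams

0


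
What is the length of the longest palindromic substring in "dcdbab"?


Input: "dcdbab"
Checking substrings for palindromes:
  [0:3] "dcd" (len 3) => palindrome
  [3:6] "bab" (len 3) => palindrome
Longest palindromic substring: "dcd" with length 3

3


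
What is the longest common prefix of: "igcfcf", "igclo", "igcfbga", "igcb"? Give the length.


Words: igcfcf, igclo, igcfbga, igcb
  Position 0: all 'i' => match
  Position 1: all 'g' => match
  Position 2: all 'c' => match
  Position 3: ('f', 'l', 'f', 'b') => mismatch, stop
LCP = "igc" (length 3)

3


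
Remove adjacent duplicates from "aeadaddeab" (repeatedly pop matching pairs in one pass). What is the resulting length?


Input: aeadaddeab
Stack-based adjacent duplicate removal:
  Read 'a': push. Stack: a
  Read 'e': push. Stack: ae
  Read 'a': push. Stack: aea
  Read 'd': push. Stack: aead
  Read 'a': push. Stack: aeada
  Read 'd': push. Stack: aeadad
  Read 'd': matches stack top 'd' => pop. Stack: aeada
  Read 'e': push. Stack: aeadae
  Read 'a': push. Stack: aeadaea
  Read 'b': push. Stack: aeadaeab
Final stack: "aeadaeab" (length 8)

8


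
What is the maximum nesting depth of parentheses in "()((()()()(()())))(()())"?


Input: "()((()()()(()())))(()())"
Tracking depth:
  Position 0 '(': depth becomes 1
  Position 1 ')': depth becomes 0
  Position 2 '(': depth becomes 1
  Position 3 '(': depth becomes 2
  Position 4 '(': depth becomes 3
  Position 5 ')': depth becomes 2
  Position 6 '(': depth becomes 3
  Position 7 ')': depth becomes 2
  Position 8 '(': depth becomes 3
  Position 9 ')': depth becomes 2
  Position 10 '(': depth becomes 3
  Position 11 '(': depth becomes 4
  Position 12 ')': depth becomes 3
  Position 13 '(': depth becomes 4
  Position 14 ')': depth becomes 3
  Position 15 ')': depth becomes 2
  Position 16 ')': depth becomes 1
  Position 17 ')': depth becomes 0
  Position 18 '(': depth becomes 1
  Position 19 '(': depth becomes 2
  Position 20 ')': depth becomes 1
  Position 21 '(': depth becomes 2
  Position 22 ')': depth becomes 1
  Position 23 ')': depth becomes 0
Maximum depth reached: 4

4


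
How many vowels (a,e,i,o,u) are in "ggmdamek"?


Input: ggmdamek
Checking each character:
  'g' at position 0: consonant
  'g' at position 1: consonant
  'm' at position 2: consonant
  'd' at position 3: consonant
  'a' at position 4: vowel (running total: 1)
  'm' at position 5: consonant
  'e' at position 6: vowel (running total: 2)
  'k' at position 7: consonant
Total vowels: 2

2


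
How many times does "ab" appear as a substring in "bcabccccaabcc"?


Searching for "ab" in "bcabccccaabcc"
Scanning each position:
  Position 0: "bc" => no
  Position 1: "ca" => no
  Position 2: "ab" => MATCH
  Position 3: "bc" => no
  Position 4: "cc" => no
  Position 5: "cc" => no
  Position 6: "cc" => no
  Position 7: "ca" => no
  Position 8: "aa" => no
  Position 9: "ab" => MATCH
  Position 10: "bc" => no
  Position 11: "cc" => no
Total occurrences: 2

2


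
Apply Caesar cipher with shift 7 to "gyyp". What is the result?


Caesar cipher: shift "gyyp" by 7
  'g' (pos 6) + 7 = pos 13 = 'n'
  'y' (pos 24) + 7 = pos 5 = 'f'
  'y' (pos 24) + 7 = pos 5 = 'f'
  'p' (pos 15) + 7 = pos 22 = 'w'
Result: nffw

nffw


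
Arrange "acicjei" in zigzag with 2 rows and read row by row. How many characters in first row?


Zigzag "acicjei" into 2 rows:
Placing characters:
  'a' => row 0
  'c' => row 1
  'i' => row 0
  'c' => row 1
  'j' => row 0
  'e' => row 1
  'i' => row 0
Rows:
  Row 0: "aiji"
  Row 1: "cce"
First row length: 4

4


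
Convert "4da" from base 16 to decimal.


Input: "4da" in base 16
Positional expansion:
  Digit '4' (value 4) x 16^2 = 1024
  Digit 'd' (value 13) x 16^1 = 208
  Digit 'a' (value 10) x 16^0 = 10
Sum = 1242

1242


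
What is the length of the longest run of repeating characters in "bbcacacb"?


Input: "bbcacacb"
Scanning for longest run:
  Position 1 ('b'): continues run of 'b', length=2
  Position 2 ('c'): new char, reset run to 1
  Position 3 ('a'): new char, reset run to 1
  Position 4 ('c'): new char, reset run to 1
  Position 5 ('a'): new char, reset run to 1
  Position 6 ('c'): new char, reset run to 1
  Position 7 ('b'): new char, reset run to 1
Longest run: 'b' with length 2

2


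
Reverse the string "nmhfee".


Input: nmhfee
Reading characters right to left:
  Position 5: 'e'
  Position 4: 'e'
  Position 3: 'f'
  Position 2: 'h'
  Position 1: 'm'
  Position 0: 'n'
Reversed: eefhmn

eefhmn


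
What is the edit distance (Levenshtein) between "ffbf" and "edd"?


Computing edit distance: "ffbf" -> "edd"
DP table:
           e    d    d
      0    1    2    3
  f   1    1    2    3
  f   2    2    2    3
  b   3    3    3    3
  f   4    4    4    4
Edit distance = dp[4][3] = 4

4


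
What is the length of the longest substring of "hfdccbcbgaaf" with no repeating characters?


Input: "hfdccbcbgaaf"
Sliding window (track last position of each char):
  Position 0 ('h'): window [0,0] length 1 -- new best
  Position 1 ('f'): window [0,1] length 2 -- new best
  Position 2 ('d'): window [0,2] length 3 -- new best
  Position 3 ('c'): window [0,3] length 4 -- new best
  Position 4 ('c'): repeat (last at 3), move window start to 4
  Position 4 ('c'): window [4,4] length 1
  Position 5 ('b'): window [4,5] length 2
  Position 6 ('c'): repeat (last at 4), move window start to 5
  Position 6 ('c'): window [5,6] length 2
  Position 7 ('b'): repeat (last at 5), move window start to 6
  Position 7 ('b'): window [6,7] length 2
  Position 8 ('g'): window [6,8] length 3
  Position 9 ('a'): window [6,9] length 4
  Position 10 ('a'): repeat (last at 9), move window start to 10
  Position 10 ('a'): window [10,10] length 1
  Position 11 ('f'): window [10,11] length 2
Longest substring with no repeats: "hfdc" with length 4

4


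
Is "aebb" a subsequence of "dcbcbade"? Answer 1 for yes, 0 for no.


Check if "aebb" is a subsequence of "dcbcbade"
Greedy scan:
  Position 0 ('d'): no match needed
  Position 1 ('c'): no match needed
  Position 2 ('b'): no match needed
  Position 3 ('c'): no match needed
  Position 4 ('b'): no match needed
  Position 5 ('a'): matches sub[0] = 'a'
  Position 6 ('d'): no match needed
  Position 7 ('e'): matches sub[1] = 'e'
Only matched 2/4 characters => not a subsequence

0


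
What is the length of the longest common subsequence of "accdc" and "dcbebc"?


LCS of "accdc" and "dcbebc"
DP table:
           d    c    b    e    b    c
      0    0    0    0    0    0    0
  a   0    0    0    0    0    0    0
  c   0    0    1    1    1    1    1
  c   0    0    1    1    1    1    2
  d   0    1    1    1    1    1    2
  c   0    1    2    2    2    2    2
LCS length = dp[5][6] = 2

2


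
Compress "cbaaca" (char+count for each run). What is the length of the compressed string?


Input: cbaaca
Runs:
  'c' x 1 => "c1"
  'b' x 1 => "b1"
  'a' x 2 => "a2"
  'c' x 1 => "c1"
  'a' x 1 => "a1"
Compressed: "c1b1a2c1a1"
Compressed length: 10

10


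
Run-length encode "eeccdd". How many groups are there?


Input: eeccdd
Scanning for consecutive runs:
  Group 1: 'e' x 2 (positions 0-1)
  Group 2: 'c' x 2 (positions 2-3)
  Group 3: 'd' x 2 (positions 4-5)
Total groups: 3

3


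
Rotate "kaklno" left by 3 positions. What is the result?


Input: "kaklno", rotate left by 3
First 3 characters: "kak"
Remaining characters: "lno"
Concatenate remaining + first: "lno" + "kak" = "lnokak"

lnokak


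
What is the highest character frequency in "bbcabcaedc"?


Input: bbcabcaedc
Character counts:
  'a': 2
  'b': 3
  'c': 3
  'd': 1
  'e': 1
Maximum frequency: 3

3


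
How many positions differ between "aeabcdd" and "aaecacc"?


Comparing "aeabcdd" and "aaecacc" position by position:
  Position 0: 'a' vs 'a' => same
  Position 1: 'e' vs 'a' => DIFFER
  Position 2: 'a' vs 'e' => DIFFER
  Position 3: 'b' vs 'c' => DIFFER
  Position 4: 'c' vs 'a' => DIFFER
  Position 5: 'd' vs 'c' => DIFFER
  Position 6: 'd' vs 'c' => DIFFER
Positions that differ: 6

6


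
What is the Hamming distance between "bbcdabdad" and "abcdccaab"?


Comparing "bbcdabdad" and "abcdccaab" position by position:
  Position 0: 'b' vs 'a' => differ
  Position 1: 'b' vs 'b' => same
  Position 2: 'c' vs 'c' => same
  Position 3: 'd' vs 'd' => same
  Position 4: 'a' vs 'c' => differ
  Position 5: 'b' vs 'c' => differ
  Position 6: 'd' vs 'a' => differ
  Position 7: 'a' vs 'a' => same
  Position 8: 'd' vs 'b' => differ
Total differences (Hamming distance): 5

5


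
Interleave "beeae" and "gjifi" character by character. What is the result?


Interleaving "beeae" and "gjifi":
  Position 0: 'b' from first, 'g' from second => "bg"
  Position 1: 'e' from first, 'j' from second => "ej"
  Position 2: 'e' from first, 'i' from second => "ei"
  Position 3: 'a' from first, 'f' from second => "af"
  Position 4: 'e' from first, 'i' from second => "ei"
Result: bgejeiafei

bgejeiafei


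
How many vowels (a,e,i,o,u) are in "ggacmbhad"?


Input: ggacmbhad
Checking each character:
  'g' at position 0: consonant
  'g' at position 1: consonant
  'a' at position 2: vowel (running total: 1)
  'c' at position 3: consonant
  'm' at position 4: consonant
  'b' at position 5: consonant
  'h' at position 6: consonant
  'a' at position 7: vowel (running total: 2)
  'd' at position 8: consonant
Total vowels: 2

2


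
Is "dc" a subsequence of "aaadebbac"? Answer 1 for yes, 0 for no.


Check if "dc" is a subsequence of "aaadebbac"
Greedy scan:
  Position 0 ('a'): no match needed
  Position 1 ('a'): no match needed
  Position 2 ('a'): no match needed
  Position 3 ('d'): matches sub[0] = 'd'
  Position 4 ('e'): no match needed
  Position 5 ('b'): no match needed
  Position 6 ('b'): no match needed
  Position 7 ('a'): no match needed
  Position 8 ('c'): matches sub[1] = 'c'
All 2 characters matched => is a subsequence

1


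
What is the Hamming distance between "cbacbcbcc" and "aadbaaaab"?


Comparing "cbacbcbcc" and "aadbaaaab" position by position:
  Position 0: 'c' vs 'a' => differ
  Position 1: 'b' vs 'a' => differ
  Position 2: 'a' vs 'd' => differ
  Position 3: 'c' vs 'b' => differ
  Position 4: 'b' vs 'a' => differ
  Position 5: 'c' vs 'a' => differ
  Position 6: 'b' vs 'a' => differ
  Position 7: 'c' vs 'a' => differ
  Position 8: 'c' vs 'b' => differ
Total differences (Hamming distance): 9

9


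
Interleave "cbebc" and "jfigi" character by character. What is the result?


Interleaving "cbebc" and "jfigi":
  Position 0: 'c' from first, 'j' from second => "cj"
  Position 1: 'b' from first, 'f' from second => "bf"
  Position 2: 'e' from first, 'i' from second => "ei"
  Position 3: 'b' from first, 'g' from second => "bg"
  Position 4: 'c' from first, 'i' from second => "ci"
Result: cjbfeibgci

cjbfeibgci


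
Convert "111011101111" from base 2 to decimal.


Input: "111011101111" in base 2
Positional expansion:
  Digit '1' (value 1) x 2^11 = 2048
  Digit '1' (value 1) x 2^10 = 1024
  Digit '1' (value 1) x 2^9 = 512
  Digit '0' (value 0) x 2^8 = 0
  Digit '1' (value 1) x 2^7 = 128
  Digit '1' (value 1) x 2^6 = 64
  Digit '1' (value 1) x 2^5 = 32
  Digit '0' (value 0) x 2^4 = 0
  Digit '1' (value 1) x 2^3 = 8
  Digit '1' (value 1) x 2^2 = 4
  Digit '1' (value 1) x 2^1 = 2
  Digit '1' (value 1) x 2^0 = 1
Sum = 3823

3823


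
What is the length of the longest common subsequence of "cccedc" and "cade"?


LCS of "cccedc" and "cade"
DP table:
           c    a    d    e
      0    0    0    0    0
  c   0    1    1    1    1
  c   0    1    1    1    1
  c   0    1    1    1    1
  e   0    1    1    1    2
  d   0    1    1    2    2
  c   0    1    1    2    2
LCS length = dp[6][4] = 2

2


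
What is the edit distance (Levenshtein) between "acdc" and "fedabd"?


Computing edit distance: "acdc" -> "fedabd"
DP table:
           f    e    d    a    b    d
      0    1    2    3    4    5    6
  a   1    1    2    3    3    4    5
  c   2    2    2    3    4    4    5
  d   3    3    3    2    3    4    4
  c   4    4    4    3    3    4    5
Edit distance = dp[4][6] = 5

5


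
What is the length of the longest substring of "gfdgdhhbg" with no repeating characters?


Input: "gfdgdhhbg"
Sliding window (track last position of each char):
  Position 0 ('g'): window [0,0] length 1 -- new best
  Position 1 ('f'): window [0,1] length 2 -- new best
  Position 2 ('d'): window [0,2] length 3 -- new best
  Position 3 ('g'): repeat (last at 0), move window start to 1
  Position 3 ('g'): window [1,3] length 3
  Position 4 ('d'): repeat (last at 2), move window start to 3
  Position 4 ('d'): window [3,4] length 2
  Position 5 ('h'): window [3,5] length 3
  Position 6 ('h'): repeat (last at 5), move window start to 6
  Position 6 ('h'): window [6,6] length 1
  Position 7 ('b'): window [6,7] length 2
  Position 8 ('g'): window [6,8] length 3
Longest substring with no repeats: "gfd" with length 3

3


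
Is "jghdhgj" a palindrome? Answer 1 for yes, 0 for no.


Input: jghdhgj
Reversed: jghdhgj
  Compare pos 0 ('j') with pos 6 ('j'): match
  Compare pos 1 ('g') with pos 5 ('g'): match
  Compare pos 2 ('h') with pos 4 ('h'): match
Result: palindrome

1


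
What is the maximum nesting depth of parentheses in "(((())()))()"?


Input: "(((())()))()"
Tracking depth:
  Position 0 '(': depth becomes 1
  Position 1 '(': depth becomes 2
  Position 2 '(': depth becomes 3
  Position 3 '(': depth becomes 4
  Position 4 ')': depth becomes 3
  Position 5 ')': depth becomes 2
  Position 6 '(': depth becomes 3
  Position 7 ')': depth becomes 2
  Position 8 ')': depth becomes 1
  Position 9 ')': depth becomes 0
  Position 10 '(': depth becomes 1
  Position 11 ')': depth becomes 0
Maximum depth reached: 4

4


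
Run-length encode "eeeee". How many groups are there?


Input: eeeee
Scanning for consecutive runs:
  Group 1: 'e' x 5 (positions 0-4)
Total groups: 1

1


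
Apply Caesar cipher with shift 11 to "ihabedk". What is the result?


Caesar cipher: shift "ihabedk" by 11
  'i' (pos 8) + 11 = pos 19 = 't'
  'h' (pos 7) + 11 = pos 18 = 's'
  'a' (pos 0) + 11 = pos 11 = 'l'
  'b' (pos 1) + 11 = pos 12 = 'm'
  'e' (pos 4) + 11 = pos 15 = 'p'
  'd' (pos 3) + 11 = pos 14 = 'o'
  'k' (pos 10) + 11 = pos 21 = 'v'
Result: tslmpov

tslmpov


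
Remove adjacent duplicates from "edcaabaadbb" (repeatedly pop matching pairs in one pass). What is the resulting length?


Input: edcaabaadbb
Stack-based adjacent duplicate removal:
  Read 'e': push. Stack: e
  Read 'd': push. Stack: ed
  Read 'c': push. Stack: edc
  Read 'a': push. Stack: edca
  Read 'a': matches stack top 'a' => pop. Stack: edc
  Read 'b': push. Stack: edcb
  Read 'a': push. Stack: edcba
  Read 'a': matches stack top 'a' => pop. Stack: edcb
  Read 'd': push. Stack: edcbd
  Read 'b': push. Stack: edcbdb
  Read 'b': matches stack top 'b' => pop. Stack: edcbd
Final stack: "edcbd" (length 5)

5


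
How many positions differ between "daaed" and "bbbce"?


Comparing "daaed" and "bbbce" position by position:
  Position 0: 'd' vs 'b' => DIFFER
  Position 1: 'a' vs 'b' => DIFFER
  Position 2: 'a' vs 'b' => DIFFER
  Position 3: 'e' vs 'c' => DIFFER
  Position 4: 'd' vs 'e' => DIFFER
Positions that differ: 5

5


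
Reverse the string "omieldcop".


Input: omieldcop
Reading characters right to left:
  Position 8: 'p'
  Position 7: 'o'
  Position 6: 'c'
  Position 5: 'd'
  Position 4: 'l'
  Position 3: 'e'
  Position 2: 'i'
  Position 1: 'm'
  Position 0: 'o'
Reversed: pocdleimo

pocdleimo


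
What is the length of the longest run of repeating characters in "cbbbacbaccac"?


Input: "cbbbacbaccac"
Scanning for longest run:
  Position 1 ('b'): new char, reset run to 1
  Position 2 ('b'): continues run of 'b', length=2
  Position 3 ('b'): continues run of 'b', length=3
  Position 4 ('a'): new char, reset run to 1
  Position 5 ('c'): new char, reset run to 1
  Position 6 ('b'): new char, reset run to 1
  Position 7 ('a'): new char, reset run to 1
  Position 8 ('c'): new char, reset run to 1
  Position 9 ('c'): continues run of 'c', length=2
  Position 10 ('a'): new char, reset run to 1
  Position 11 ('c'): new char, reset run to 1
Longest run: 'b' with length 3

3


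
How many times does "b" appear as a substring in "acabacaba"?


Searching for "b" in "acabacaba"
Scanning each position:
  Position 0: "a" => no
  Position 1: "c" => no
  Position 2: "a" => no
  Position 3: "b" => MATCH
  Position 4: "a" => no
  Position 5: "c" => no
  Position 6: "a" => no
  Position 7: "b" => MATCH
  Position 8: "a" => no
Total occurrences: 2

2


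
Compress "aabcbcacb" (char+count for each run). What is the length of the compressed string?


Input: aabcbcacb
Runs:
  'a' x 2 => "a2"
  'b' x 1 => "b1"
  'c' x 1 => "c1"
  'b' x 1 => "b1"
  'c' x 1 => "c1"
  'a' x 1 => "a1"
  'c' x 1 => "c1"
  'b' x 1 => "b1"
Compressed: "a2b1c1b1c1a1c1b1"
Compressed length: 16

16


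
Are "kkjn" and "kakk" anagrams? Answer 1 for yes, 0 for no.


Strings: "kkjn", "kakk"
Sorted first:  jkkn
Sorted second: akkk
Differ at position 0: 'j' vs 'a' => not anagrams

0


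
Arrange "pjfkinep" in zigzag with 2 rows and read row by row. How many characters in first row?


Zigzag "pjfkinep" into 2 rows:
Placing characters:
  'p' => row 0
  'j' => row 1
  'f' => row 0
  'k' => row 1
  'i' => row 0
  'n' => row 1
  'e' => row 0
  'p' => row 1
Rows:
  Row 0: "pfie"
  Row 1: "jknp"
First row length: 4

4


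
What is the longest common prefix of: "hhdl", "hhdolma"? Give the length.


Words: hhdl, hhdolma
  Position 0: all 'h' => match
  Position 1: all 'h' => match
  Position 2: all 'd' => match
  Position 3: ('l', 'o') => mismatch, stop
LCP = "hhd" (length 3)

3


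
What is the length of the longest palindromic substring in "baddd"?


Input: "baddd"
Checking substrings for palindromes:
  [2:5] "ddd" (len 3) => palindrome
  [2:4] "dd" (len 2) => palindrome
  [3:5] "dd" (len 2) => palindrome
Longest palindromic substring: "ddd" with length 3

3


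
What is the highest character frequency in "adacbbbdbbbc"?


Input: adacbbbdbbbc
Character counts:
  'a': 2
  'b': 6
  'c': 2
  'd': 2
Maximum frequency: 6

6


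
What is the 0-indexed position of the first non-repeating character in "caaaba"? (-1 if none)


Input: caaaba
Character frequencies:
  'a': 4
  'b': 1
  'c': 1
Scanning left to right for freq == 1:
  Position 0 ('c'): unique! => answer = 0

0


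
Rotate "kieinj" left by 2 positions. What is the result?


Input: "kieinj", rotate left by 2
First 2 characters: "ki"
Remaining characters: "einj"
Concatenate remaining + first: "einj" + "ki" = "einjki"

einjki


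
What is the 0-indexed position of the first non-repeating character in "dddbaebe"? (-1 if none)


Input: dddbaebe
Character frequencies:
  'a': 1
  'b': 2
  'd': 3
  'e': 2
Scanning left to right for freq == 1:
  Position 0 ('d'): freq=3, skip
  Position 1 ('d'): freq=3, skip
  Position 2 ('d'): freq=3, skip
  Position 3 ('b'): freq=2, skip
  Position 4 ('a'): unique! => answer = 4

4


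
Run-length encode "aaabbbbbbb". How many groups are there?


Input: aaabbbbbbb
Scanning for consecutive runs:
  Group 1: 'a' x 3 (positions 0-2)
  Group 2: 'b' x 7 (positions 3-9)
Total groups: 2

2


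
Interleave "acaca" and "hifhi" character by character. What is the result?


Interleaving "acaca" and "hifhi":
  Position 0: 'a' from first, 'h' from second => "ah"
  Position 1: 'c' from first, 'i' from second => "ci"
  Position 2: 'a' from first, 'f' from second => "af"
  Position 3: 'c' from first, 'h' from second => "ch"
  Position 4: 'a' from first, 'i' from second => "ai"
Result: ahciafchai

ahciafchai


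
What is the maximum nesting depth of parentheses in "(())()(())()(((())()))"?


Input: "(())()(())()(((())()))"
Tracking depth:
  Position 0 '(': depth becomes 1
  Position 1 '(': depth becomes 2
  Position 2 ')': depth becomes 1
  Position 3 ')': depth becomes 0
  Position 4 '(': depth becomes 1
  Position 5 ')': depth becomes 0
  Position 6 '(': depth becomes 1
  Position 7 '(': depth becomes 2
  Position 8 ')': depth becomes 1
  Position 9 ')': depth becomes 0
  Position 10 '(': depth becomes 1
  Position 11 ')': depth becomes 0
  Position 12 '(': depth becomes 1
  Position 13 '(': depth becomes 2
  Position 14 '(': depth becomes 3
  Position 15 '(': depth becomes 4
  Position 16 ')': depth becomes 3
  Position 17 ')': depth becomes 2
  Position 18 '(': depth becomes 3
  Position 19 ')': depth becomes 2
  Position 20 ')': depth becomes 1
  Position 21 ')': depth becomes 0
Maximum depth reached: 4

4


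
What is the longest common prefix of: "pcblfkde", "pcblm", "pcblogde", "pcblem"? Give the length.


Words: pcblfkde, pcblm, pcblogde, pcblem
  Position 0: all 'p' => match
  Position 1: all 'c' => match
  Position 2: all 'b' => match
  Position 3: all 'l' => match
  Position 4: ('f', 'm', 'o', 'e') => mismatch, stop
LCP = "pcbl" (length 4)

4


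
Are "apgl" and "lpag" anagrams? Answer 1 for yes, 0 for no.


Strings: "apgl", "lpag"
Sorted first:  aglp
Sorted second: aglp
Sorted forms match => anagrams

1


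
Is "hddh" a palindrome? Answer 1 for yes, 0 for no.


Input: hddh
Reversed: hddh
  Compare pos 0 ('h') with pos 3 ('h'): match
  Compare pos 1 ('d') with pos 2 ('d'): match
Result: palindrome

1


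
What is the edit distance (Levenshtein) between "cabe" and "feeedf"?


Computing edit distance: "cabe" -> "feeedf"
DP table:
           f    e    e    e    d    f
      0    1    2    3    4    5    6
  c   1    1    2    3    4    5    6
  a   2    2    2    3    4    5    6
  b   3    3    3    3    4    5    6
  e   4    4    3    3    3    4    5
Edit distance = dp[4][6] = 5

5


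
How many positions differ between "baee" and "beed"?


Comparing "baee" and "beed" position by position:
  Position 0: 'b' vs 'b' => same
  Position 1: 'a' vs 'e' => DIFFER
  Position 2: 'e' vs 'e' => same
  Position 3: 'e' vs 'd' => DIFFER
Positions that differ: 2

2


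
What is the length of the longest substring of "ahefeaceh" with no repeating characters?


Input: "ahefeaceh"
Sliding window (track last position of each char):
  Position 0 ('a'): window [0,0] length 1 -- new best
  Position 1 ('h'): window [0,1] length 2 -- new best
  Position 2 ('e'): window [0,2] length 3 -- new best
  Position 3 ('f'): window [0,3] length 4 -- new best
  Position 4 ('e'): repeat (last at 2), move window start to 3
  Position 4 ('e'): window [3,4] length 2
  Position 5 ('a'): window [3,5] length 3
  Position 6 ('c'): window [3,6] length 4
  Position 7 ('e'): repeat (last at 4), move window start to 5
  Position 7 ('e'): window [5,7] length 3
  Position 8 ('h'): window [5,8] length 4
Longest substring with no repeats: "ahef" with length 4

4


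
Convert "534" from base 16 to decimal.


Input: "534" in base 16
Positional expansion:
  Digit '5' (value 5) x 16^2 = 1280
  Digit '3' (value 3) x 16^1 = 48
  Digit '4' (value 4) x 16^0 = 4
Sum = 1332

1332


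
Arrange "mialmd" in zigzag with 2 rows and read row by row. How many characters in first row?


Zigzag "mialmd" into 2 rows:
Placing characters:
  'm' => row 0
  'i' => row 1
  'a' => row 0
  'l' => row 1
  'm' => row 0
  'd' => row 1
Rows:
  Row 0: "mam"
  Row 1: "ild"
First row length: 3

3


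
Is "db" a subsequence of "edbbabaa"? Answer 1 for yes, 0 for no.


Check if "db" is a subsequence of "edbbabaa"
Greedy scan:
  Position 0 ('e'): no match needed
  Position 1 ('d'): matches sub[0] = 'd'
  Position 2 ('b'): matches sub[1] = 'b'
  Position 3 ('b'): no match needed
  Position 4 ('a'): no match needed
  Position 5 ('b'): no match needed
  Position 6 ('a'): no match needed
  Position 7 ('a'): no match needed
All 2 characters matched => is a subsequence

1


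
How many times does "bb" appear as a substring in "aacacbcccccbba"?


Searching for "bb" in "aacacbcccccbba"
Scanning each position:
  Position 0: "aa" => no
  Position 1: "ac" => no
  Position 2: "ca" => no
  Position 3: "ac" => no
  Position 4: "cb" => no
  Position 5: "bc" => no
  Position 6: "cc" => no
  Position 7: "cc" => no
  Position 8: "cc" => no
  Position 9: "cc" => no
  Position 10: "cb" => no
  Position 11: "bb" => MATCH
  Position 12: "ba" => no
Total occurrences: 1

1


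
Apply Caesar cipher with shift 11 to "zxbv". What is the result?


Caesar cipher: shift "zxbv" by 11
  'z' (pos 25) + 11 = pos 10 = 'k'
  'x' (pos 23) + 11 = pos 8 = 'i'
  'b' (pos 1) + 11 = pos 12 = 'm'
  'v' (pos 21) + 11 = pos 6 = 'g'
Result: kimg

kimg


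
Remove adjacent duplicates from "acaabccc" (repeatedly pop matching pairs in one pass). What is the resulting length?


Input: acaabccc
Stack-based adjacent duplicate removal:
  Read 'a': push. Stack: a
  Read 'c': push. Stack: ac
  Read 'a': push. Stack: aca
  Read 'a': matches stack top 'a' => pop. Stack: ac
  Read 'b': push. Stack: acb
  Read 'c': push. Stack: acbc
  Read 'c': matches stack top 'c' => pop. Stack: acb
  Read 'c': push. Stack: acbc
Final stack: "acbc" (length 4)

4


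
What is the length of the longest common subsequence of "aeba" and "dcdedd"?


LCS of "aeba" and "dcdedd"
DP table:
           d    c    d    e    d    d
      0    0    0    0    0    0    0
  a   0    0    0    0    0    0    0
  e   0    0    0    0    1    1    1
  b   0    0    0    0    1    1    1
  a   0    0    0    0    1    1    1
LCS length = dp[4][6] = 1

1


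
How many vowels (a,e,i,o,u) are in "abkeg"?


Input: abkeg
Checking each character:
  'a' at position 0: vowel (running total: 1)
  'b' at position 1: consonant
  'k' at position 2: consonant
  'e' at position 3: vowel (running total: 2)
  'g' at position 4: consonant
Total vowels: 2

2


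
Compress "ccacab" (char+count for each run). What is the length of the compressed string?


Input: ccacab
Runs:
  'c' x 2 => "c2"
  'a' x 1 => "a1"
  'c' x 1 => "c1"
  'a' x 1 => "a1"
  'b' x 1 => "b1"
Compressed: "c2a1c1a1b1"
Compressed length: 10

10


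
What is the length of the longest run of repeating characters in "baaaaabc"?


Input: "baaaaabc"
Scanning for longest run:
  Position 1 ('a'): new char, reset run to 1
  Position 2 ('a'): continues run of 'a', length=2
  Position 3 ('a'): continues run of 'a', length=3
  Position 4 ('a'): continues run of 'a', length=4
  Position 5 ('a'): continues run of 'a', length=5
  Position 6 ('b'): new char, reset run to 1
  Position 7 ('c'): new char, reset run to 1
Longest run: 'a' with length 5

5


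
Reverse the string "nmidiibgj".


Input: nmidiibgj
Reading characters right to left:
  Position 8: 'j'
  Position 7: 'g'
  Position 6: 'b'
  Position 5: 'i'
  Position 4: 'i'
  Position 3: 'd'
  Position 2: 'i'
  Position 1: 'm'
  Position 0: 'n'
Reversed: jgbiidimn

jgbiidimn


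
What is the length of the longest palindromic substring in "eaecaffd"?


Input: "eaecaffd"
Checking substrings for palindromes:
  [0:3] "eae" (len 3) => palindrome
  [5:7] "ff" (len 2) => palindrome
Longest palindromic substring: "eae" with length 3

3


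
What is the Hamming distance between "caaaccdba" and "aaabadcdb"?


Comparing "caaaccdba" and "aaabadcdb" position by position:
  Position 0: 'c' vs 'a' => differ
  Position 1: 'a' vs 'a' => same
  Position 2: 'a' vs 'a' => same
  Position 3: 'a' vs 'b' => differ
  Position 4: 'c' vs 'a' => differ
  Position 5: 'c' vs 'd' => differ
  Position 6: 'd' vs 'c' => differ
  Position 7: 'b' vs 'd' => differ
  Position 8: 'a' vs 'b' => differ
Total differences (Hamming distance): 7

7


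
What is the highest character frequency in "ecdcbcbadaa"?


Input: ecdcbcbadaa
Character counts:
  'a': 3
  'b': 2
  'c': 3
  'd': 2
  'e': 1
Maximum frequency: 3

3


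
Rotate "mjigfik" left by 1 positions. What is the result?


Input: "mjigfik", rotate left by 1
First 1 characters: "m"
Remaining characters: "jigfik"
Concatenate remaining + first: "jigfik" + "m" = "jigfikm"

jigfikm


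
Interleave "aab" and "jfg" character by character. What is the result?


Interleaving "aab" and "jfg":
  Position 0: 'a' from first, 'j' from second => "aj"
  Position 1: 'a' from first, 'f' from second => "af"
  Position 2: 'b' from first, 'g' from second => "bg"
Result: ajafbg

ajafbg


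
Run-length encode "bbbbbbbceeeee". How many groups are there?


Input: bbbbbbbceeeee
Scanning for consecutive runs:
  Group 1: 'b' x 7 (positions 0-6)
  Group 2: 'c' x 1 (positions 7-7)
  Group 3: 'e' x 5 (positions 8-12)
Total groups: 3

3


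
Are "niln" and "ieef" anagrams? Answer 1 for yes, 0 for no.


Strings: "niln", "ieef"
Sorted first:  ilnn
Sorted second: eefi
Differ at position 0: 'i' vs 'e' => not anagrams

0


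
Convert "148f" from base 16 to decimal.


Input: "148f" in base 16
Positional expansion:
  Digit '1' (value 1) x 16^3 = 4096
  Digit '4' (value 4) x 16^2 = 1024
  Digit '8' (value 8) x 16^1 = 128
  Digit 'f' (value 15) x 16^0 = 15
Sum = 5263

5263


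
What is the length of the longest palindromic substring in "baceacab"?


Input: "baceacab"
Checking substrings for palindromes:
  [4:7] "aca" (len 3) => palindrome
Longest palindromic substring: "aca" with length 3

3


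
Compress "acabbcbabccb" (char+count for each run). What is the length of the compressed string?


Input: acabbcbabccb
Runs:
  'a' x 1 => "a1"
  'c' x 1 => "c1"
  'a' x 1 => "a1"
  'b' x 2 => "b2"
  'c' x 1 => "c1"
  'b' x 1 => "b1"
  'a' x 1 => "a1"
  'b' x 1 => "b1"
  'c' x 2 => "c2"
  'b' x 1 => "b1"
Compressed: "a1c1a1b2c1b1a1b1c2b1"
Compressed length: 20

20
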